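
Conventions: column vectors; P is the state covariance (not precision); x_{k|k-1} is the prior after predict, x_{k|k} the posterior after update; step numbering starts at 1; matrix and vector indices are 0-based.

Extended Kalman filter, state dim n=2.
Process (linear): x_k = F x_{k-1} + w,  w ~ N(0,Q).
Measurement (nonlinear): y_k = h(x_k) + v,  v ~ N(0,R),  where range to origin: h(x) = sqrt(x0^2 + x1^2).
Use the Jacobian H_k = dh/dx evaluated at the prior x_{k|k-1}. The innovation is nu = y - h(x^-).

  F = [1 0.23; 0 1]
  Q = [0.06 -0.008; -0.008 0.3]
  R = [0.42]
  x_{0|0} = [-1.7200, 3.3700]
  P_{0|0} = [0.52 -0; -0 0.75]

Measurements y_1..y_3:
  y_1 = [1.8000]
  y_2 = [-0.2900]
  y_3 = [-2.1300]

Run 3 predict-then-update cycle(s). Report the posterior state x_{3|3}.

x_post = [0.7177, -0.3916]

step 1: x^-=[-0.9449, 3.3700]  P^-=[0.6197 0.1645; 0.1645 1.0500]  H_jac=[-0.2700 0.9629]  S=[1.3531]  K=[-0.0066; 0.7144]  nu=[-1.7000]  x^+=[-0.9337, 2.1556]  P^+=[0.6196 0.1709; 0.1709 0.3595]
step 2: x^-=[-0.4379, 2.1556]  P^-=[0.7772 0.2455; 0.2455 0.6595]  H_jac=[-0.1991 0.9800]  S=[0.9884]  K=[0.0869; 0.6045]  nu=[-2.4897]  x^+=[-0.6543, 0.6507]  P^+=[0.7698 0.1936; 0.1936 0.2984]
step 3: x^-=[-0.5046, 0.6507]  P^-=[0.9346 0.2543; 0.2543 0.5984]  H_jac=[-0.6128 0.7902]  S=[0.8984]  K=[-0.4139; 0.3529]  nu=[-2.9535]  x^+=[0.7177, -0.3916]  P^+=[0.7807 0.3855; 0.3855 0.4865]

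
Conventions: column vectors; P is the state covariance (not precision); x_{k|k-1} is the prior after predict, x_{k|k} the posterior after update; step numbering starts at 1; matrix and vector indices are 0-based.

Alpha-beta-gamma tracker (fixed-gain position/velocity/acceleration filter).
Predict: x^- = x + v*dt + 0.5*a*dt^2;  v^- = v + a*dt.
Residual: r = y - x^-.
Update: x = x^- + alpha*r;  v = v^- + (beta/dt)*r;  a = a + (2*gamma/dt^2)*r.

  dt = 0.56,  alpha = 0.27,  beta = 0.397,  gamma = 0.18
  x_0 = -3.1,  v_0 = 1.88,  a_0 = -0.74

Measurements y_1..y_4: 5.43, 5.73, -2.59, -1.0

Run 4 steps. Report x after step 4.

x_post = 7.4859

step 1: x_pred=-2.1632  r=7.5932  x^+=-0.1131  v^+=6.8487  a^+=7.9767
step 2: x_pred=4.9729  r=0.7571  x^+=5.1773  v^+=11.8523  a^+=8.8458
step 3: x_pred=13.2017  r=-15.7917  x^+=8.9379  v^+=5.6108  a^+=-9.2824
step 4: x_pred=10.6245  r=-11.6245  x^+=7.4859  v^+=-7.8283  a^+=-22.6268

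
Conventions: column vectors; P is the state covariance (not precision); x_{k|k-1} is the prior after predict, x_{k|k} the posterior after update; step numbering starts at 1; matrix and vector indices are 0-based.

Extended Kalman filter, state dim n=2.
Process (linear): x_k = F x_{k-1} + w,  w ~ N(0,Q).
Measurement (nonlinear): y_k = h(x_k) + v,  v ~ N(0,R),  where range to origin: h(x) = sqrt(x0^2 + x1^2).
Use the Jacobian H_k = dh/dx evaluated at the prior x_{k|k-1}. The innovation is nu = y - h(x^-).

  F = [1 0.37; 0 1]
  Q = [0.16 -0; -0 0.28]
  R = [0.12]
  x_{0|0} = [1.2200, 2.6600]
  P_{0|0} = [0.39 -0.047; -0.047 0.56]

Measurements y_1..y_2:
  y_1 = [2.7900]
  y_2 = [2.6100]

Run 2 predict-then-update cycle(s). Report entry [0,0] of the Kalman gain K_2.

K[0,0] = 0.4964

step 1: x^-=[2.2042, 2.6600]  P^-=[0.5919 0.1602; 0.1602 0.8400]  H_jac=[0.6381 0.7700]  S=[1.0164]  K=[0.4929; 0.7369]  nu=[-0.6646]  x^+=[1.8766, 2.1703]  P^+=[0.3449 -0.2090; -0.2090 0.2880]
step 2: x^-=[2.6796, 2.1703]  P^-=[0.3897 -0.1024; -0.1024 0.5680]  H_jac=[0.7771 0.6294]  S=[0.4801]  K=[0.4964; 0.5788]  nu=[-0.8382]  x^+=[2.2635, 1.6851]  P^+=[0.2714 -0.2404; -0.2404 0.4072]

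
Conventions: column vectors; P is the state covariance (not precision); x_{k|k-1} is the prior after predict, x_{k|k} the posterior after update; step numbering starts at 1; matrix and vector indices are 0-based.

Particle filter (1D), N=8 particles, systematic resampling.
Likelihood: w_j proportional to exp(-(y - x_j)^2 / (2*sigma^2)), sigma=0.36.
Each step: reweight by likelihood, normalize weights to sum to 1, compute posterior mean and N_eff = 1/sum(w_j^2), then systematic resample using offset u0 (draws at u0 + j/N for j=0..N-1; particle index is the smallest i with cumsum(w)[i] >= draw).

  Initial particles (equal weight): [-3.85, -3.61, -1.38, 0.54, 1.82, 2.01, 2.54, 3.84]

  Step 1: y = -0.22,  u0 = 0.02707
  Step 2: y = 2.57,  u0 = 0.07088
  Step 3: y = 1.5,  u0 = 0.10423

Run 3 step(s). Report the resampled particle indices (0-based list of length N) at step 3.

resampled_idx = [0, 1, 2, 3, 4, 5, 6, 7]

step 1: w=[0.0000, 0.0000, 0.0491, 0.9509, 0.0000, 0.0000, 0.0000, 0.0000]  mean=0.4457  Neff=1.1031  idx=[2, 3, 3, 3, 3, 3, 3, 3]
step 2: w=[0.0000, 0.1429, 0.1429, 0.1429, 0.1429, 0.1429, 0.1429, 0.1429]  mean=0.5400  Neff=7.0000  idx=[1, 2, 3, 4, 4, 5, 6, 7]
step 3: w=[0.1250, 0.1250, 0.1250, 0.1250, 0.1250, 0.1250, 0.1250, 0.1250]  mean=0.5400  Neff=8.0000  idx=[0, 1, 2, 3, 4, 5, 6, 7]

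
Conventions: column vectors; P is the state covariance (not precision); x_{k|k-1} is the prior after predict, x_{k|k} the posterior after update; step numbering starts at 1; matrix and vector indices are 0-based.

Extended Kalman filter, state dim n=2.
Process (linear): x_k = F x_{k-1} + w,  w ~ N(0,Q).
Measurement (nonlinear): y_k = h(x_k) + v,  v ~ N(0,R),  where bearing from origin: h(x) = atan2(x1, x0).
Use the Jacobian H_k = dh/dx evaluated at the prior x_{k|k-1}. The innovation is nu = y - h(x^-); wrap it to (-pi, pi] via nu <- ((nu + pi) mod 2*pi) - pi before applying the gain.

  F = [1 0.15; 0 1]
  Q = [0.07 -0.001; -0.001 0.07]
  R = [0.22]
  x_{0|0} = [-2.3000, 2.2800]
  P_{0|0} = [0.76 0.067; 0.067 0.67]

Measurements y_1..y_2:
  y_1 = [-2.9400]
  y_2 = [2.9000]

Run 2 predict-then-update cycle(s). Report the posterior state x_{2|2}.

x_post = [-2.7123, 1.4012]

step 1: x^-=[-1.9580, 2.2800]  P^-=[0.8652 0.1665; 0.1665 0.7400]  H_jac=[-0.2524 -0.2168]  S=[0.3281]  K=[-0.7756; -0.6170]  nu=[1.0628]  x^+=[-2.7823, 1.6243]  P^+=[0.6678 0.0095; 0.0095 0.6151]
step 2: x^-=[-2.5387, 1.6243]  P^-=[0.7545 0.1007; 0.1007 0.6851]  H_jac=[-0.1788 -0.2795]  S=[0.3077]  K=[-0.5300; -0.6808]  nu=[0.3276]  x^+=[-2.7123, 1.4012]  P^+=[0.6681 -0.0103; -0.0103 0.5425]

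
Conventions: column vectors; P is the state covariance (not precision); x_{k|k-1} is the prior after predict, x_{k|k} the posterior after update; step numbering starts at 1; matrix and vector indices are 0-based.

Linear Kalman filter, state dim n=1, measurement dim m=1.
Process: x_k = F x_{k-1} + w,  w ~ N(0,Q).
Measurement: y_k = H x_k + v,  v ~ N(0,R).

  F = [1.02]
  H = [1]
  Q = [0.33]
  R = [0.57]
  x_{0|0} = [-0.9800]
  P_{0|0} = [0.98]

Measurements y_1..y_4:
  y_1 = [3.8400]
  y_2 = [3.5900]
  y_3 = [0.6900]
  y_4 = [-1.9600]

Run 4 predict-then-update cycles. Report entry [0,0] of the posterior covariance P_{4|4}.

P_post[0,0] = 0.3036

step 1: x^-=[-0.9996]  P^-=[1.3496]  S=[1.9196]  K=[0.7031]  nu=[4.8396]  x^+=[2.4029]  P^+=[0.4007]
step 2: x^-=[2.4510]  P^-=[0.7469]  S=[1.3169]  K=[0.5672]  nu=[1.1390]  x^+=[3.0970]  P^+=[0.3233]
step 3: x^-=[3.1590]  P^-=[0.6664]  S=[1.2364]  K=[0.5390]  nu=[-2.4690]  x^+=[1.8283]  P^+=[0.3072]
step 4: x^-=[1.8648]  P^-=[0.6496]  S=[1.2196]  K=[0.5326]  nu=[-3.8248]  x^+=[-0.1724]  P^+=[0.3036]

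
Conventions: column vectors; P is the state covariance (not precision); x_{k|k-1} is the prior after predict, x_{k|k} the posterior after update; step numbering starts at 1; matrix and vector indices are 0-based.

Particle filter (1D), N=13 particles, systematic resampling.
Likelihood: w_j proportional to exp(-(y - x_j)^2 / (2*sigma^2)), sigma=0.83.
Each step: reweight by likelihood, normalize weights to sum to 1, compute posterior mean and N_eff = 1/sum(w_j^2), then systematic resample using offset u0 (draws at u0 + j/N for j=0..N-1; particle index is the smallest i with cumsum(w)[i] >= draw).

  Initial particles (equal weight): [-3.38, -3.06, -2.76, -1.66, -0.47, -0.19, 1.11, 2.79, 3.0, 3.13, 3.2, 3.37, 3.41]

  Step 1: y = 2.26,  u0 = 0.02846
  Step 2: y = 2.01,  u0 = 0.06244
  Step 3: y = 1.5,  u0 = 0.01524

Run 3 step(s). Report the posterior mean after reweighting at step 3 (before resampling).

step 1: w=[0.0000, 0.0000, 0.0000, 0.0000, 0.0012, 0.0034, 0.1012, 0.2156, 0.1776, 0.1526, 0.1392, 0.1081, 0.1012]  mean=2.8777  Neff=6.5427  idx=[6, 6, 7, 7, 8, 8, 8, 9, 9, 10, 11, 11, 12]
step 2: w=[0.0958, 0.0958, 0.1109, 0.1109, 0.0847, 0.0847, 0.0847, 0.0694, 0.0694, 0.0617, 0.0451, 0.0451, 0.0416]  mean=2.6719  Neff=11.9394  idx=[0, 1, 2, 2, 3, 4, 5, 6, 7, 8, 9, 10, 12]
step 3: w=[0.2334, 0.2334, 0.0779, 0.0779, 0.0779, 0.0509, 0.0509, 0.0509, 0.0379, 0.0379, 0.0320, 0.0206, 0.0185]  mean=2.1002  Neff=7.1646  idx=[0, 0, 0, 1, 1, 1, 2, 3, 4, 5, 6, 8, 10]

post_mean = 2.1002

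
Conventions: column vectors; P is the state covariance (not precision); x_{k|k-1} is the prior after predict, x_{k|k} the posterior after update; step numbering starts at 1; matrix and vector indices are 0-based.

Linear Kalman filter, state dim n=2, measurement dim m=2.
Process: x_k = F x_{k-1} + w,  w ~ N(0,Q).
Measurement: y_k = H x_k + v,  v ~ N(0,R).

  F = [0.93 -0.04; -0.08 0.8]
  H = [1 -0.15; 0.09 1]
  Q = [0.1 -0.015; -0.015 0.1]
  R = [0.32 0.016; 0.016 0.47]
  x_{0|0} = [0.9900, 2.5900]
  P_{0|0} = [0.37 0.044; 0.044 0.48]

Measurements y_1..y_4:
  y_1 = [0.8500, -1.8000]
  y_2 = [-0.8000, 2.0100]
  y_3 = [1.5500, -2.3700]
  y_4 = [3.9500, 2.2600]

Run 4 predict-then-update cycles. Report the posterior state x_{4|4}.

x_post = [1.9486, 0.0374]

step 1: x^-=[0.8171, 1.9928]  P^-=[0.4175 -0.0250; -0.0250 0.4039]  S=[0.7541 -0.0317; -0.0317 0.8728]  K=[0.5601 0.0347; -0.0943 0.4568]  nu=[0.3318, -3.8663]  x^+=[0.8687, 0.1954]  P^+=[0.1811 0.0090; 0.0090 0.2124]
step 2: x^-=[0.8000, 0.0868]  P^-=[0.2563 -0.0286; -0.0286 0.2359]  S=[0.5902 -0.0245; -0.0245 0.7029]  K=[0.4419 0.0076; -0.0947 0.3287]  nu=[-1.5870, 1.8512]  x^+=[0.1128, 0.8456]  P^+=[0.1412 -0.0021; -0.0021 0.1532]
step 3: x^-=[0.0711, 0.6675]  P^-=[0.2225 -0.0320; -0.0320 0.1992]  S=[0.5566 -0.0254; -0.0254 0.6652]  K=[0.4083 -0.0024; -0.0978 0.2914]  nu=[1.5790, -3.0439]  x^+=[0.7230, -0.3739]  P^+=[0.1297 -0.0062; -0.0062 0.1359]
step 4: x^-=[0.6873, -0.3569]  P^-=[0.2128 -0.0337; -0.0337 0.1886]  S=[0.5472 -0.0263; -0.0263 0.6543]  K=[0.3979 -0.0062; -0.0998 0.2797]  nu=[3.2091, 2.5551]  x^+=[1.9486, 0.0374]  P^+=[0.1261 -0.0079; -0.0079 0.1305]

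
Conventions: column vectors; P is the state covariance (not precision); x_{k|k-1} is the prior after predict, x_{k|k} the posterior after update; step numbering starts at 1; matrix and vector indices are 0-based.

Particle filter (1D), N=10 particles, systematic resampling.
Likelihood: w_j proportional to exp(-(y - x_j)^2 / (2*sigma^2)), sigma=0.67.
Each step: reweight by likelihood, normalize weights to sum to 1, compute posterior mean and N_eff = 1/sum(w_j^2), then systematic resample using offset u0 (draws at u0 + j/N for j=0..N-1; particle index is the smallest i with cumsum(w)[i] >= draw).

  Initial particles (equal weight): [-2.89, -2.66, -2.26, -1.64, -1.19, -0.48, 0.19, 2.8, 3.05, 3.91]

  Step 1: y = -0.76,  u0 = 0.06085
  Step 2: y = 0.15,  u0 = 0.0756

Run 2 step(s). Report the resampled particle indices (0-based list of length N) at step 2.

step 1: w=[0.0024, 0.0068, 0.0311, 0.1608, 0.3101, 0.3492, 0.1395, 0.0000, 0.0000, 0.0000]  mean=-0.8694  Neff=3.7812  idx=[3, 3, 4, 4, 4, 5, 5, 5, 6, 6]
step 2: w=[0.0064, 0.0064, 0.0308, 0.0308, 0.0308, 0.1465, 0.1465, 0.1465, 0.2275, 0.2275]  mean=-0.2557  Neff=5.8520  idx=[4, 5, 6, 6, 7, 8, 8, 9, 9, 9]

resampled_idx = [4, 5, 6, 6, 7, 8, 8, 9, 9, 9]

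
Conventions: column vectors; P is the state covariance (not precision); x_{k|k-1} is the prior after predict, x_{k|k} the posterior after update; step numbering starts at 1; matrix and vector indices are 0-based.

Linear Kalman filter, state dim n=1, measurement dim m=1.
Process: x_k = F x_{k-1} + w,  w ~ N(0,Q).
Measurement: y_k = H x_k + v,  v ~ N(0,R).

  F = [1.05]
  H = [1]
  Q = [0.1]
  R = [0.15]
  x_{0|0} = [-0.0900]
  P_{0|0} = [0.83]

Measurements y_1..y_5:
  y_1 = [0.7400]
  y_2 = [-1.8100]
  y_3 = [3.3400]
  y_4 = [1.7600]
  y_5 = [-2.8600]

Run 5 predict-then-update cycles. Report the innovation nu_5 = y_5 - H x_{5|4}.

innov = [-4.6381]

step 1: x^-=[-0.0945]  P^-=[1.0151]  S=[1.1651]  K=[0.8713]  nu=[0.8345]  x^+=[0.6326]  P^+=[0.1307]
step 2: x^-=[0.6642]  P^-=[0.2441]  S=[0.3941]  K=[0.6194]  nu=[-2.4742]  x^+=[-0.8682]  P^+=[0.0929]
step 3: x^-=[-0.9117]  P^-=[0.2024]  S=[0.3524]  K=[0.5744]  nu=[4.2517]  x^+=[1.5304]  P^+=[0.0862]
step 4: x^-=[1.6069]  P^-=[0.1950]  S=[0.3450]  K=[0.5652]  nu=[0.1531]  x^+=[1.6934]  P^+=[0.0848]
step 5: x^-=[1.7781]  P^-=[0.1935]  S=[0.3435]  K=[0.5633]  nu=[-4.6381]  x^+=[-0.8344]  P^+=[0.0845]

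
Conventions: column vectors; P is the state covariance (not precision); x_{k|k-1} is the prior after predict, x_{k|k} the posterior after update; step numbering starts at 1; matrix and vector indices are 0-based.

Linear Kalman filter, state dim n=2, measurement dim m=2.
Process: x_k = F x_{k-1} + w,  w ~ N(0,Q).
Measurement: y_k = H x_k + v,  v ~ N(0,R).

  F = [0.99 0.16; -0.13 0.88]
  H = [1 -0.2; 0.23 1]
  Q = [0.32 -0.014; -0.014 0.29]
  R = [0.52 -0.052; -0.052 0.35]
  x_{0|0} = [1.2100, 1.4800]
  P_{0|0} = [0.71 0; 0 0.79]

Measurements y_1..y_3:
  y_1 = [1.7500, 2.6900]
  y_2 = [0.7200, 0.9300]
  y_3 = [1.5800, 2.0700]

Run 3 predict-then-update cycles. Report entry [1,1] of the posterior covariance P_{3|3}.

P_post[1,1] = 0.2049

step 1: x^-=[1.4347, 1.1451]  P^-=[1.0361 0.0059; 0.0059 0.9138]  S=[1.5903 0.0091; 0.0091 1.3213]  K=[0.6497 0.1803; -0.1152 0.6934]  nu=[0.5443, 1.2149]  x^+=[2.0074, 1.9248]  P^+=[0.3196 -0.0442; -0.0442 0.2588]
step 2: x^-=[2.2953, 1.4329]  P^-=[0.6259 -0.0563; -0.0563 0.5060]  S=[1.1887 -0.0629; -0.0629 0.8632]  K=[0.5435 0.1412; -0.1026 0.5637]  nu=[-1.2887, -1.0308]  x^+=[1.4493, 0.9841]  P^+=[0.2672 -0.0403; -0.0403 0.2119]
step 3: x^-=[1.5923, 0.6776]  P^-=[0.5746 -0.0528; -0.0528 0.4678]  S=[1.1344 -0.0638; -0.0638 0.8239]  K=[0.5235 0.1368; -0.0984 0.5454]  nu=[0.1232, 1.0262]  x^+=[1.7972, 1.2252]  P^+=[0.2574 -0.0385; -0.0385 0.2049]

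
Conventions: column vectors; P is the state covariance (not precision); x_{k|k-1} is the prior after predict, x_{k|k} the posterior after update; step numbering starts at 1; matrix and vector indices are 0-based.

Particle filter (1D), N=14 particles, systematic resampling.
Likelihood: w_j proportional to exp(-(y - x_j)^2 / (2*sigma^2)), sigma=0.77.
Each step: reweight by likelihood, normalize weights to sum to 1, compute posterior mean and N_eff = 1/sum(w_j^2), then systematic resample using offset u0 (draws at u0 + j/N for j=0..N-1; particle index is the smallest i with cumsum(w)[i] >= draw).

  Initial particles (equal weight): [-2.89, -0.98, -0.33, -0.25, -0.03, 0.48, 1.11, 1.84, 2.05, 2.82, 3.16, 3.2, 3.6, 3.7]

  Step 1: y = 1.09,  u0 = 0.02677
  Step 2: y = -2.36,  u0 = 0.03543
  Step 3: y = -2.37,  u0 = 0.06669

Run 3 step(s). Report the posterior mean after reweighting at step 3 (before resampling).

post_mean = -0.2795

step 1: w=[0.0000, 0.0072, 0.0490, 0.0590, 0.0931, 0.1960, 0.2682, 0.1669, 0.1233, 0.0215, 0.0072, 0.0063, 0.0013, 0.0009]  mean=1.0224  Neff=5.9320  idx=[2, 3, 4, 5, 5, 5, 6, 6, 6, 6, 7, 7, 8, 8]
step 2: w=[0.4543, 0.3436, 0.1508, 0.0163, 0.0163, 0.0163, 0.0006, 0.0006, 0.0006, 0.0006, 0.0000, 0.0000, 0.0000, 0.0000]  mean=-0.2143  Neff=2.8732  idx=[0, 0, 0, 0, 0, 0, 1, 1, 1, 1, 1, 2, 2, 3]
step 3: w=[0.0955, 0.0955, 0.0955, 0.0955, 0.0955, 0.0955, 0.0721, 0.0721, 0.0721, 0.0721, 0.0721, 0.0315, 0.0315, 0.0034]  mean=-0.2795  Neff=12.0891  idx=[0, 1, 2, 2, 3, 4, 5, 5, 6, 7, 8, 9, 10, 12]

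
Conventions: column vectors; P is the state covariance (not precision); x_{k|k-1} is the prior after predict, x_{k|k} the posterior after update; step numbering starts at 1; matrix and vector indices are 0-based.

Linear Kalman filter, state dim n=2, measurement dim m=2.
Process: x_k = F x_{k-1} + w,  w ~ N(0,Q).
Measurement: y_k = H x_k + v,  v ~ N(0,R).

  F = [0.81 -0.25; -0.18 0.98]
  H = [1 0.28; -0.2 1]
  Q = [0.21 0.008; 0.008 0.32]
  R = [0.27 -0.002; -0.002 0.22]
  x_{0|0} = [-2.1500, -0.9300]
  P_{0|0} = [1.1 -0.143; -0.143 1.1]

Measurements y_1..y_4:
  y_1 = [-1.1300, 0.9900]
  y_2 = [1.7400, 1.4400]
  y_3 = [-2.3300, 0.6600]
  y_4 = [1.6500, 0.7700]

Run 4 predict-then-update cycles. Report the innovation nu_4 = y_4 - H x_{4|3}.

step 1: x^-=[-1.5090, -0.5244]  P^-=[1.0584 -0.5418; -0.5418 1.4625]  S=[1.1396 -0.3157; -0.3157 1.9416]  K=[0.7205 -0.2709; 0.1131 0.8275]  nu=[0.5258, 1.2126]  x^+=[-1.4587, 0.5384]  P^+=[0.2009 -0.0209; -0.0209 0.1776]
step 2: x^-=[-1.3161, 0.7902]  P^-=[0.3614 -0.0823; -0.0823 0.5045]  S=[0.6248 -0.0107; -0.0107 0.7719]  K=[0.5382 -0.1928; 0.1059 0.6764]  nu=[2.8349, 0.3865]  x^+=[0.1350, 1.3520]  P^+=[0.1495 -0.0136; -0.0136 0.1459]
step 3: x^-=[-0.2287, 1.3007]  P^-=[0.3227 -0.0609; -0.0609 0.4697]  S=[0.5954 0.0075; 0.0075 0.7270]  K=[0.5156 -0.1779; 0.1103 0.6617]  nu=[-2.4655, -0.6864]  x^+=[-1.3777, 0.5746]  P^+=[0.1428 -0.0116; -0.0116 0.1430]
step 4: x^-=[-1.2596, 0.8111]  P^-=[0.3173 -0.0576; -0.0576 0.4661]  S=[0.5916 0.0107; 0.0107 0.7218]  K=[0.5123 -0.1753; 0.1113 0.6600]  nu=[2.6825, -0.2930]  x^+=[0.1660, 0.9163]  P^+=[0.1418 -0.0112; -0.0112 0.1427]

innov = [2.6825, -0.2930]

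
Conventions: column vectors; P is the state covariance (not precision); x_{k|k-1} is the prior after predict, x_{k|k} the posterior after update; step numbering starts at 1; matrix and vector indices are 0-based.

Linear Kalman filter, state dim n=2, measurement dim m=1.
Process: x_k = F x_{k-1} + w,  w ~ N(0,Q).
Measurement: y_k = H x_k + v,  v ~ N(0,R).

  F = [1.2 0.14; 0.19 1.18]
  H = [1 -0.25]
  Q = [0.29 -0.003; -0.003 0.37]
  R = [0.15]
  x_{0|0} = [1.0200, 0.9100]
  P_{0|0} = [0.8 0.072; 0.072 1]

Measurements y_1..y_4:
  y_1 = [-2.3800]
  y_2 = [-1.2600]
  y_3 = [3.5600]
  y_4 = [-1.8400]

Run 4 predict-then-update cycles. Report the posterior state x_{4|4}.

step 1: x^-=[1.3514, 1.2676]  P^-=[1.4858 0.4485; 0.4485 1.8236]  S=[1.5255]  K=[0.9005; -0.0049]  nu=[-3.4145]  x^+=[-1.7232, 1.2842]  P^+=[0.2489 0.4552; 0.4552 1.8235]
step 2: x^-=[-1.8881, 1.1880]  P^-=[0.8370 1.0116; 1.0116 3.1222]  S=[0.6764]  K=[0.8636; 0.3416]  nu=[0.9251]  x^+=[-1.0892, 1.5040]  P^+=[0.3326 0.8120; 0.8120 3.0432]
step 3: x^-=[-1.0964, 1.5677]  P^-=[1.1014 1.7470; 1.7470 4.9835]  S=[0.6893]  K=[0.9641; 0.7270]  nu=[5.0484]  x^+=[3.7709, 5.2379]  P^+=[0.4606 1.2638; 1.2638 4.6192]
step 4: x^-=[5.2584, 6.8972]  P^-=[1.4684 2.6883; 2.6883 7.3851]  S=[0.7358]  K=[1.0822; 1.1444]  nu=[-5.3741]  x^+=[-0.5577, 0.7473]  P^+=[0.6066 1.7770; 1.7770 6.4215]

x_post = [-0.5577, 0.7473]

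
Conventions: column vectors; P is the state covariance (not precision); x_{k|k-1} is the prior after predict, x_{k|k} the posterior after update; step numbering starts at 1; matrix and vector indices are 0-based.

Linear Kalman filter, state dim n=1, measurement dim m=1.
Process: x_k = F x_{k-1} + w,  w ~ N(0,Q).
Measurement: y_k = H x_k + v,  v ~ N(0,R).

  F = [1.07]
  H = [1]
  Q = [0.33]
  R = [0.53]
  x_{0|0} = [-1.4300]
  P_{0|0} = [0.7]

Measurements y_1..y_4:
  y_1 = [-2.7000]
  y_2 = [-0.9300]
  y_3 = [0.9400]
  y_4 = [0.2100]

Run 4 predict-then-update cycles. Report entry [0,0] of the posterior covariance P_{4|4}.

P_post[0,0] = 0.2963

step 1: x^-=[-1.5301]  P^-=[1.1314]  S=[1.6614]  K=[0.6810]  nu=[-1.1699]  x^+=[-2.3268]  P^+=[0.3609]
step 2: x^-=[-2.4897]  P^-=[0.7432]  S=[1.2732]  K=[0.5837]  nu=[1.5597]  x^+=[-1.5792]  P^+=[0.3094]
step 3: x^-=[-1.6898]  P^-=[0.6842]  S=[1.2142]  K=[0.5635]  nu=[2.6298]  x^+=[-0.2079]  P^+=[0.2987]
step 4: x^-=[-0.2224]  P^-=[0.6719]  S=[1.2019]  K=[0.5590]  nu=[0.4324]  x^+=[0.0193]  P^+=[0.2963]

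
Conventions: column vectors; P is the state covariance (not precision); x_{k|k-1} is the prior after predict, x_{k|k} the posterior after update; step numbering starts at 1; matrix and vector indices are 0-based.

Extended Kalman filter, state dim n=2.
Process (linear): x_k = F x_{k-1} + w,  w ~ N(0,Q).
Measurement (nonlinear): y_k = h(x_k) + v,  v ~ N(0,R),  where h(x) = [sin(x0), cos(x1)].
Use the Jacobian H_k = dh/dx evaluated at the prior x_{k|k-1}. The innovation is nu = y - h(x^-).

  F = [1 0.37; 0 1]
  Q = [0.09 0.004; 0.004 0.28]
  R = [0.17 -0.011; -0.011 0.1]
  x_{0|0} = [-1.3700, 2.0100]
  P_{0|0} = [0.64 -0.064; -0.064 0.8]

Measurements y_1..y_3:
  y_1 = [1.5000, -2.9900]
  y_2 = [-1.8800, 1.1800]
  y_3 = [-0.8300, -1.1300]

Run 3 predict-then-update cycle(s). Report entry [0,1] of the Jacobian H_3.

step 1: x^-=[-0.6263, 2.0100]  P^-=[0.7922 0.2360; 0.2360 1.0800]  H_jac=[0.8102 0.0000; 0.0000 -0.9051]  S=[0.6900 -0.1841; -0.1841 0.9847]  K=[0.9181 -0.0453; 0.0130 -0.9902]  nu=[2.0862, -2.5648]  x^+=[1.4052, 4.5768]  P^+=[0.1933 0.0162; 0.0162 0.1096]
step 2: x^-=[3.0986, 4.5768]  P^-=[0.3102 0.0607; 0.0607 0.3896]  H_jac=[-0.9991 0.0000; 0.0000 0.9908]  S=[0.4796 -0.0711; -0.0711 0.4824]  K=[-0.6417 0.0301; -0.0080 0.7989]  nu=[-1.9230, 1.3152]  x^+=[4.3722, 5.6429]  P^+=[0.1095 0.0102; 0.0102 0.0807]
step 3: x^-=[6.4601, 5.6429]  P^-=[0.2181 0.0440; 0.0440 0.3607]  H_jac=[0.9844 0.0000; 0.0000 0.5974]  S=[0.3813 0.0149; 0.0149 0.2287]  K=[0.5599 0.0785; 0.0771 0.9371]  nu=[-1.0059, -1.9319]  x^+=[5.7451, 3.7550]  P^+=[0.0958 0.0028; 0.0028 0.1554]

H_jac[0,1] = 0.0000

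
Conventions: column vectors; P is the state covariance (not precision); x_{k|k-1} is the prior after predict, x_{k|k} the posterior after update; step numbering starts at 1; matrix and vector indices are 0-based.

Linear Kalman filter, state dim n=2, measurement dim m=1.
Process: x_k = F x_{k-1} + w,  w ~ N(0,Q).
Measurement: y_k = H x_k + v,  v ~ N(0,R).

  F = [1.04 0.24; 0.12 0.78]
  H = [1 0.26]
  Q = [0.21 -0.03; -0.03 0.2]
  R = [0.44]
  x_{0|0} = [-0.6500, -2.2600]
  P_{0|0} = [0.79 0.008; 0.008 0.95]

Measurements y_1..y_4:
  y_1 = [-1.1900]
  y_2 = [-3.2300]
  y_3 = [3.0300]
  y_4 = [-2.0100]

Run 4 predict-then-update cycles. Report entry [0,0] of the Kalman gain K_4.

K[0,0] = 0.4987

step 1: x^-=[-1.2184, -1.8408]  P^-=[1.1232 0.2532; 0.2532 0.7909]  S=[1.7483]  K=[0.6801; 0.2624]  nu=[0.5070]  x^+=[-0.8736, -1.7078]  P^+=[0.3145 -0.0589; -0.0589 0.6705]
step 2: x^-=[-1.3184, -1.4369]  P^-=[0.5594 0.0853; 0.0853 0.6014]  S=[1.0845]  K=[0.5363; 0.2229]  nu=[-1.5380]  x^+=[-2.1433, -1.7797]  P^+=[0.2475 -0.0443; -0.0443 0.5476]
step 3: x^-=[-2.6561, -1.6453]  P^-=[0.4871 0.0662; 0.0662 0.5284]  S=[0.9973]  K=[0.5057; 0.2041]  nu=[6.1139]  x^+=[0.4358, -0.3973]  P^+=[0.2321 -0.0368; -0.0368 0.4869]
step 4: x^-=[0.3579, -0.2576]  P^-=[0.4707 0.0592; 0.0592 0.4927]  S=[0.9748]  K=[0.4987; 0.1922]  nu=[-2.3009]  x^+=[-0.7895, -0.6997]  P^+=[0.2283 -0.0342; -0.0342 0.4567]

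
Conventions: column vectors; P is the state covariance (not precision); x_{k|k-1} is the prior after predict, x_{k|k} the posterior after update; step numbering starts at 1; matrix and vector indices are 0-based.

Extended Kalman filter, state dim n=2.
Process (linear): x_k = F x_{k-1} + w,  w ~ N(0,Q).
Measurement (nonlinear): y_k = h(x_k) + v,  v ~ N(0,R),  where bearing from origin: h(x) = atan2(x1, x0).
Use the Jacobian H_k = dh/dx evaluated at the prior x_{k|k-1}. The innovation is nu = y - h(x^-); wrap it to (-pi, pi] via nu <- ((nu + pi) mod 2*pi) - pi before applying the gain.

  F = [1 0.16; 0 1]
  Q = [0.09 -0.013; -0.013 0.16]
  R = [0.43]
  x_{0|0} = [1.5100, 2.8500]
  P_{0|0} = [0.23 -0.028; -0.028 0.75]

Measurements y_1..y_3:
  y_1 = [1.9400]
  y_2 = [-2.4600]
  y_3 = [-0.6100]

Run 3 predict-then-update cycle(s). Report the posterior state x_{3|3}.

x_post = [2.8054, 3.5806]

step 1: x^-=[1.9660, 2.8500]  P^-=[0.3302 0.0790; 0.0790 0.9100]  H_jac=[-0.2377 0.1640]  S=[0.4670]  K=[-0.1404; 0.2794]  nu=[0.9731]  x^+=[1.8294, 3.1218]  P^+=[0.3210 0.0973; 0.0973 0.8736]
step 2: x^-=[2.3289, 3.1218]  P^-=[0.4645 0.2241; 0.2241 1.0336]  H_jac=[-0.2058 0.1535]  S=[0.4599]  K=[-0.1331; 0.2448]  nu=[2.8933]  x^+=[1.9439, 3.8300]  P^+=[0.4564 0.2391; 0.2391 1.0060]
step 3: x^-=[2.5567, 3.8300]  P^-=[0.6486 0.3870; 0.3870 1.1660]  H_jac=[-0.1806 0.1206]  S=[0.4513]  K=[-0.1562; 0.1566]  nu=[-1.5922]  x^+=[2.8054, 3.5806]  P^+=[0.6376 0.3981; 0.3981 1.1549]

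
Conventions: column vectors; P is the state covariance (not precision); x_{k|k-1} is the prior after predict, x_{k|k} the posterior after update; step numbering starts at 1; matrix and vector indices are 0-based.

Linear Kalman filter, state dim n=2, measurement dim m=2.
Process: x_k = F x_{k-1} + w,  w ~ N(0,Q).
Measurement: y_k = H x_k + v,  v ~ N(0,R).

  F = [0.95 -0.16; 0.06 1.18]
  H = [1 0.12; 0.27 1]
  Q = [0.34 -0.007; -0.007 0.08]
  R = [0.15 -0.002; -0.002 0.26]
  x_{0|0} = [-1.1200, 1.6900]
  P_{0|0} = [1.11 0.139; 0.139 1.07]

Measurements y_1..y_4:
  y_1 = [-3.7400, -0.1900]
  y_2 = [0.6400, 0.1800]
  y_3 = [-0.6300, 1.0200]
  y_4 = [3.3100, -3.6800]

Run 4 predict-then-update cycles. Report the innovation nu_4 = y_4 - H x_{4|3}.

step 1: x^-=[-1.3344, 1.9270]  P^-=[1.3269 0.0087; 0.0087 1.5935]  S=[1.5020 0.5565; 0.5565 1.9550]  K=[0.9106 -0.0715; -0.1893 0.8702]  nu=[-2.6368, -1.7567]  x^+=[-3.6100, 0.8974]  P^+=[0.1439 -0.0593; -0.0593 0.2426]
step 2: x^-=[-3.5731, 0.8424]  P^-=[0.4940 -0.1105; -0.1105 0.4100]  S=[0.6234 0.0665; 0.0665 0.6463]  K=[0.7759 -0.0444; -0.1628 0.6049]  nu=[4.1120, 0.3024]  x^+=[-0.3959, 0.3557]  P^+=[0.1220 -0.0460; -0.0460 0.1700]
step 3: x^-=[-0.4330, 0.3959]  P^-=[0.4685 -0.0833; -0.0833 0.3107]  S=[0.6029 0.0757; 0.0757 0.5598]  K=[0.7637 -0.0262; -0.1435 0.5342]  nu=[-0.2445, 0.7410]  x^+=[-0.6392, 0.8268]  P^+=[0.1195 -0.0406; -0.0406 0.1501]
step 4: x^-=[-0.7395, 0.9373]  P^-=[0.4640 -0.0737; -0.0737 0.2837]  S=[0.6004 0.0813; 0.0813 0.5378]  K=[0.7607 -0.0190; -0.1352 0.5110]  nu=[3.9370, -4.4176]  x^+=[2.3391, -1.8524]  P^+=[0.1188 -0.0385; -0.0385 0.1435]

innov = [3.9370, -4.4176]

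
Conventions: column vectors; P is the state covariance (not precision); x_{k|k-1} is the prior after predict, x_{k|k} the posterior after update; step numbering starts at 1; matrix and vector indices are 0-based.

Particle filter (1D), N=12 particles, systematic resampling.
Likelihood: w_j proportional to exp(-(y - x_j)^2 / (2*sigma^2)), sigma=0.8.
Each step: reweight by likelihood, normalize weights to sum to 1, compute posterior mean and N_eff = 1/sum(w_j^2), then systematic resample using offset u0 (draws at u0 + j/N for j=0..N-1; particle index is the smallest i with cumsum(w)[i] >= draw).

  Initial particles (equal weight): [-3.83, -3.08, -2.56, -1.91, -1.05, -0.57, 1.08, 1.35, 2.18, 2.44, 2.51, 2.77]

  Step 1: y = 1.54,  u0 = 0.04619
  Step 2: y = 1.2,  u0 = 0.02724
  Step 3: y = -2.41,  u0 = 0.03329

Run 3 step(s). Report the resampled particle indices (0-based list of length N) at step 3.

resampled_idx = [0, 0, 1, 1, 2, 2, 3, 3, 4, 4, 5, 7]

step 1: w=[0.0000, 0.0000, 0.0000, 0.0000, 0.0014, 0.0079, 0.2174, 0.2493, 0.1862, 0.1362, 0.1230, 0.0786]  mean=1.8301  Neff=5.4347  idx=[6, 6, 6, 7, 7, 7, 8, 8, 9, 9, 10, 11]
step 2: w=[0.1257, 0.1257, 0.1257, 0.1249, 0.1249, 0.1249, 0.0600, 0.0600, 0.0382, 0.0382, 0.0333, 0.0185]  mean=1.4961  Neff=9.4558  idx=[0, 0, 1, 2, 2, 3, 4, 4, 5, 6, 7, 9]
step 3: w=[0.1704, 0.1704, 0.1704, 0.1704, 0.1704, 0.0369, 0.0369, 0.0369, 0.0369, 0.0002, 0.0002, 0.0000]  mean=1.1203  Neff=6.6392  idx=[0, 0, 1, 1, 2, 2, 3, 3, 4, 4, 5, 7]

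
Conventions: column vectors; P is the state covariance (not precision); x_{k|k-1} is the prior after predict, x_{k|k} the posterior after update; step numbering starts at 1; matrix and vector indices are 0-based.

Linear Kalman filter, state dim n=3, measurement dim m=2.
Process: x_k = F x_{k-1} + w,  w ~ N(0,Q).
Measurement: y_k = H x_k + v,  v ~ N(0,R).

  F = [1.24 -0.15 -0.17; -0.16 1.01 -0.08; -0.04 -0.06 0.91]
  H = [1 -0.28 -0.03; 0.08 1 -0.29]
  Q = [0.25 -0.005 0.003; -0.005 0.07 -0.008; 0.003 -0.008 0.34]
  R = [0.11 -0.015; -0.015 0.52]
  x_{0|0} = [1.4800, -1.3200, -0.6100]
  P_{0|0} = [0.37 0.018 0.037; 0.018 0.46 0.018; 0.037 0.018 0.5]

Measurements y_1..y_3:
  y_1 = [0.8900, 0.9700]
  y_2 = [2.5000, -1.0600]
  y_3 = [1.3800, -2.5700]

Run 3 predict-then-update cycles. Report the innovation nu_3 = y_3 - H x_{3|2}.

step 1: x^-=[2.1369, -1.5212, -0.5351]  P^-=[0.8223 -0.1239 -0.0501; -0.1239 0.5441 -0.0591; -0.0501 -0.0591 0.7517]  S=[1.0470 -0.2045; -0.2045 1.1494]  K=[0.8418 0.1119; -0.1745 0.4487; -0.1050 -0.2632]  nu=[-1.6889, 2.1651]  x^+=[0.9574, -0.2551, -0.9278]  P^+=[0.1045 0.0455 0.0286; 0.0455 0.2489 0.0572; 0.0286 0.0572 0.6718]
step 2: x^-=[1.3832, -0.3367, -0.8673]  P^-=[0.4097 -0.0075 -0.0818; -0.0075 0.3076 -0.0239; -0.0818 -0.0239 0.8893]  S=[0.5533 -0.0452; -0.0452 0.9215]  K=[0.7560 0.0903; -0.1406 0.3338; -0.2103 -0.3232]  nu=[0.9965, -1.0855]  x^+=[2.0386, -0.8391, -0.7260]  P^+=[0.0921 0.0344 0.0212; 0.0344 0.1898 0.0580; 0.0212 0.0580 0.7747]
step 3: x^-=[2.7771, -1.1156, -0.6918]  P^-=[0.3995 -0.0084 -0.1053; -0.0084 0.2509 -0.0258; -0.1053 -0.0258 0.9746]  S=[0.5406 -0.0235; -0.0235 0.8740]  K=[0.7527 0.0822; -0.1313 0.2914; -0.2516 -0.3693]  nu=[-1.7302, -1.8772]  x^+=[1.3204, -1.4353, 0.4368]  P^+=[0.0902 0.0290 0.0166; 0.0290 0.1656 0.0498; 0.0166 0.0498 0.8256]

innov = [-1.7302, -1.8772]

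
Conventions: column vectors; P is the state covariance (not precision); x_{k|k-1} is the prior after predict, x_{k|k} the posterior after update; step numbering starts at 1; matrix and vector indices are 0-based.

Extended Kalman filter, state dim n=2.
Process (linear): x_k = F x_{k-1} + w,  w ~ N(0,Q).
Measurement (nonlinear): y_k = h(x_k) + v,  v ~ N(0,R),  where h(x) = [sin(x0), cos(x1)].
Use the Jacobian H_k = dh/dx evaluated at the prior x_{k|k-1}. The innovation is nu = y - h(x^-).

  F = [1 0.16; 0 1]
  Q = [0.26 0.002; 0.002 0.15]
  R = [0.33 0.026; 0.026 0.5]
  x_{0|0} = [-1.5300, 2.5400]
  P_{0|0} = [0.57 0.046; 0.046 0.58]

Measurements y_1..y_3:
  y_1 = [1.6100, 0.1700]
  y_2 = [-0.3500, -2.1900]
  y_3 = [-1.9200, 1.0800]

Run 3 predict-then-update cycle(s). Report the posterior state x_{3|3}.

step 1: x^-=[-1.1236, 2.5400]  P^-=[0.8596 0.1408; 0.1408 0.7300]  H_jac=[0.4324 0.0000; 0.0000 -0.5660]  S=[0.4907 -0.0085; -0.0085 0.7338]  K=[0.7557 -0.0999; 0.1144 -0.5617]  nu=[2.5117, 0.9944]  x^+=[0.6752, 2.2687]  P^+=[0.5707 0.0535; 0.0535 0.4910]
step 2: x^-=[1.0382, 2.2687]  P^-=[0.8604 0.1341; 0.1341 0.6410]  H_jac=[0.5078 0.0000; 0.0000 -0.7662]  S=[0.5518 -0.0262; -0.0262 0.8763]  K=[0.7872 -0.0937; 0.0969 -0.5575]  nu=[-1.2115, -1.5474]  x^+=[0.2295, 3.0140]  P^+=[0.5068 0.0345; 0.0345 0.3606]
step 3: x^-=[0.7117, 3.0140]  P^-=[0.7871 0.0941; 0.0941 0.5106]  H_jac=[0.7572 0.0000; 0.0000 -0.1272]  S=[0.7813 0.0169; 0.0169 0.5083]  K=[0.7639 -0.0490; 0.0941 -0.1309]  nu=[-2.5731, 2.0719]  x^+=[-1.3554, 2.5007]  P^+=[0.3312 0.0365; 0.0365 0.4954]

x_post = [-1.3554, 2.5007]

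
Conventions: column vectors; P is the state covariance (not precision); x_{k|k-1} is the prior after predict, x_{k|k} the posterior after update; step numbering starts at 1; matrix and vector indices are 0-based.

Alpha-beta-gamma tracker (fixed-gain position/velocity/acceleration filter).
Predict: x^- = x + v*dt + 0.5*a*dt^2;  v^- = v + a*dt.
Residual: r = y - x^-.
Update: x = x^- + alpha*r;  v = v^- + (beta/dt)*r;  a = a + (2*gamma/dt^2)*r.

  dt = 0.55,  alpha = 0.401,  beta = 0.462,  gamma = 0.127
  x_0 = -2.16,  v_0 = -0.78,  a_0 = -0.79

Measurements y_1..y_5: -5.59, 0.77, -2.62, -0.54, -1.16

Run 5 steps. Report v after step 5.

step 1: x_pred=-2.7085  r=-2.8815  x^+=-3.8640  v^+=-3.6350  a^+=-3.2095
step 2: x_pred=-6.3486  r=7.1186  x^+=-3.4941  v^+=0.5795  a^+=2.7678
step 3: x_pred=-2.7567  r=0.1367  x^+=-2.7019  v^+=2.2166  a^+=2.8826
step 4: x_pred=-1.0468  r=0.5068  x^+=-0.8436  v^+=4.2277  a^+=3.3081
step 5: x_pred=1.9820  r=-3.1420  x^+=0.7221  v^+=3.4079  a^+=0.6699

v_post = 3.4079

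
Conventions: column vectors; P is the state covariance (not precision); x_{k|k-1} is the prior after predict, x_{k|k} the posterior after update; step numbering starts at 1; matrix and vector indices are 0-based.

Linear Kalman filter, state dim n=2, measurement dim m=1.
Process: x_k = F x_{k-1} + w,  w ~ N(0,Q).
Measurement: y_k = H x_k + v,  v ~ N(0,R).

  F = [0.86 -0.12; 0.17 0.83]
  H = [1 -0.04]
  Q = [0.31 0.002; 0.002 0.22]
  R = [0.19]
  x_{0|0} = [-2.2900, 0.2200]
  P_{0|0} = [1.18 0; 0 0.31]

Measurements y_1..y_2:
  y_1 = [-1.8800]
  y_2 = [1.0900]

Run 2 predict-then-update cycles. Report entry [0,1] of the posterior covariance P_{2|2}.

step 1: x^-=[-1.9958, -0.2067]  P^-=[1.1872 0.1436; 0.1436 0.4677]  S=[1.3664]  K=[0.8646; 0.0914]  nu=[0.1075]  x^+=[-1.9028, -0.1969]  P^+=[0.1657 0.0356; 0.0356 0.4562]
step 2: x^-=[-1.6128, -0.4869]  P^-=[0.4318 0.0055; 0.0055 0.5491]  S=[0.6222]  K=[0.6936; -0.0265]  nu=[2.6833]  x^+=[0.2483, -0.5580]  P^+=[0.1325 0.0169; 0.0169 0.5487]

P_post[0,1] = 0.0169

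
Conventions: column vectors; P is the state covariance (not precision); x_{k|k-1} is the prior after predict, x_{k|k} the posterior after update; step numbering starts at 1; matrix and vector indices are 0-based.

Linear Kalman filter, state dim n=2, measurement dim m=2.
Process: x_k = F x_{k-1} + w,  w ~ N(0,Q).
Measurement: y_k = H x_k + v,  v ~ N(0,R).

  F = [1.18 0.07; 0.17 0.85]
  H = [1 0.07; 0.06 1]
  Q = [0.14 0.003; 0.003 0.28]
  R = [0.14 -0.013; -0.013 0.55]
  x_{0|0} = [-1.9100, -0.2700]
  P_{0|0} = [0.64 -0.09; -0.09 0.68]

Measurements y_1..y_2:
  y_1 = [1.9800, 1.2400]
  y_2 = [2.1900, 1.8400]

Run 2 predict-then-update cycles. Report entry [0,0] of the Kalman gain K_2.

K[0,0] = 0.6848

step 1: x^-=[-2.2727, -0.5542]  P^-=[1.0196 0.0805; 0.0805 0.7638]  S=[1.1746 0.1825; 0.1825 1.3271]  K=[0.8749 -0.0135; 0.0246 0.5758]  nu=[4.2915, 1.9306]  x^+=[1.4559, 0.6630]  P^+=[0.1245 -0.0263; -0.0263 0.3179]
step 2: x^-=[1.7644, 0.8110]  P^-=[0.3106 0.0202; 0.0202 0.5057]  S=[0.4559 0.0613; 0.0613 1.0593]  K=[0.6848 -0.0030; 0.0580 0.4752]  nu=[0.3688, 0.9231]  x^+=[2.0142, 1.2711]  P^+=[0.0971 -0.0164; -0.0164 0.2616]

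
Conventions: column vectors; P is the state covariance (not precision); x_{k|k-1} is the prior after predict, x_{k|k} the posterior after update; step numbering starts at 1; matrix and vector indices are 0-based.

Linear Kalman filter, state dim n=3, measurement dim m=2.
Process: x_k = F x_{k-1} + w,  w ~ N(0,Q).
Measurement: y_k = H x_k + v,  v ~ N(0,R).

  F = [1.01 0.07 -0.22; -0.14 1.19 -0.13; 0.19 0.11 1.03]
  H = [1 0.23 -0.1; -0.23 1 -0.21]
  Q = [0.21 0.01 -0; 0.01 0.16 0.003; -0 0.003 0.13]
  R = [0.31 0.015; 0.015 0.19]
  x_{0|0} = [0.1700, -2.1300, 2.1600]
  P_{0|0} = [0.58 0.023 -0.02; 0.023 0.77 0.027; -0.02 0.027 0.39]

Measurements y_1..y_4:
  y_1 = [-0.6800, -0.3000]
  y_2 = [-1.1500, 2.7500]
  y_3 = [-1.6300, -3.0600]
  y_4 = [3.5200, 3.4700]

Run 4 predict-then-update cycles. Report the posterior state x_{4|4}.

x_post = [0.8585, 1.7563, -0.8077]

step 1: x^-=[-0.4526, -2.8393, 2.0228]  P^-=[0.8356 0.0254 0.0130; 0.0254 1.2516 0.0771; 0.0130 0.0771 0.5733]  S=[1.2231 0.1329; 0.1329 1.4683]  K=[0.7064 -0.1794; 0.1604 0.8229; -0.0185 -0.0299]  nu=[0.6279, 2.8600]  x^+=[-0.5221, -0.3851, 1.9258]  P^+=[0.2117 0.0301 0.0235; 0.0301 0.1908 0.1194; 0.0235 0.1194 0.5714]
step 2: x^-=[-0.9780, -0.6355, 1.8420]  P^-=[0.4447 0.0135 -0.0545; 0.0135 0.3978 0.0929; -0.0545 0.0929 0.7837]  S=[0.7964 0.0299; 0.0299 0.5954]  K=[0.5751 -0.1587; 0.0967 0.6253; -0.1365 -0.0925]  nu=[0.1583, 3.5474]  x^+=[-1.4500, 1.5980, 1.4923]  P^+=[0.1718 0.0180 0.0003; 0.0180 0.1539 0.1407; 0.0003 0.1407 0.7630]
step 3: x^-=[-1.6810, 1.9106, 1.4374]  P^-=[0.4210 0.0037 -0.1295; 0.0037 0.3447 0.0906; -0.1295 0.0906 0.9802]  S=[0.7825 0.0323; 0.0323 0.5480]  K=[0.5620 -0.1535; 0.0702 0.5887; -0.2583 -0.1407]  nu=[-0.2447, -5.0554]  x^+=[-1.0427, -1.0827, 2.2121]  P^+=[0.1665 0.0120 -0.0265; 0.0120 0.1483 0.1554; -0.0265 0.1554 0.9148]
step 4: x^-=[-1.6155, -1.4300, 1.9613]  P^-=[0.4335 -0.0001 -0.1917; -0.0001 0.3357 0.0907; -0.1917 0.0907 1.1337]  S=[0.8067 0.0385; 0.0385 0.5421]  K=[0.5683 -0.1504; 0.0566 0.5802; -0.3443 -0.1660]  nu=[5.6606, 4.9403]  x^+=[0.8585, 1.7563, -0.8077]  P^+=[0.1673 0.0088 -0.0457; 0.0088 0.1481 0.1667; -0.0457 0.1667 1.0187]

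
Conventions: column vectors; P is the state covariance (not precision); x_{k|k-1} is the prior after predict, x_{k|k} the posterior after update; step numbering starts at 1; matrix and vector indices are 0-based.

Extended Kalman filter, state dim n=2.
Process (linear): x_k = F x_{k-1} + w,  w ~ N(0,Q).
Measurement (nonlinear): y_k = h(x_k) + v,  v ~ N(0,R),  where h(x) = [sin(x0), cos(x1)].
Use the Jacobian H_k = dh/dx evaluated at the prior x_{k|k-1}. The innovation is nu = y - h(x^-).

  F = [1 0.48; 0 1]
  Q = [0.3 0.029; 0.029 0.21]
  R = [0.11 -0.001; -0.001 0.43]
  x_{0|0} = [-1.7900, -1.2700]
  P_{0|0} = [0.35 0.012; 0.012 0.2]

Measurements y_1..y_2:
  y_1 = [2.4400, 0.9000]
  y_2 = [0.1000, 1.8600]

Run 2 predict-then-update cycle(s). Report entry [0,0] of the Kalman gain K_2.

K[0,0] = 0.8186

step 1: x^-=[-2.3996, -1.2700]  P^-=[0.7076 0.1370; 0.1370 0.4100]  H_jac=[-0.7371 0.0000; 0.0000 0.9551]  S=[0.4945 -0.0975; -0.0975 0.8040]  K=[-1.0478 0.0357; -0.1109 0.4736]  nu=[3.1158, 0.6037]  x^+=[-5.6427, -1.3296]  P^+=[0.1564 0.0172; 0.0172 0.2133]
step 2: x^-=[-6.2809, -1.3296]  P^-=[0.5221 0.1486; 0.1486 0.4233]  H_jac=[1.0000 0.0000; 0.0000 0.9710]  S=[0.6321 0.1433; 0.1433 0.8292]  K=[0.8186 0.0326; 0.1277 0.4737]  nu=[0.0977, 1.6211]  x^+=[-6.1481, -0.5492]  P^+=[0.0900 0.0136; 0.0136 0.2096]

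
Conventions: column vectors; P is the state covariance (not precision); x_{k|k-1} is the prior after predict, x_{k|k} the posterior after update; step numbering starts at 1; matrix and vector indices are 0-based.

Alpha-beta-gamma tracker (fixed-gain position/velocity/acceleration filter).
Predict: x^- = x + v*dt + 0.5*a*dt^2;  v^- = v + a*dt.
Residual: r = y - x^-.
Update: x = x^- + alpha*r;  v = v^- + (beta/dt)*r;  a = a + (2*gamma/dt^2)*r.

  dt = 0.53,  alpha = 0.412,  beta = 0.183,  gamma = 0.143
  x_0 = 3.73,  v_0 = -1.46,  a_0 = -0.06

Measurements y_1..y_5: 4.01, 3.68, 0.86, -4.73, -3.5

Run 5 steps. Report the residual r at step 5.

resid = -0.1296

step 1: x_pred=2.9478  r=1.0622  x^+=3.3854  v^+=-1.1250  a^+=1.0215
step 2: x_pred=2.9326  r=0.7474  x^+=3.2405  v^+=-0.3256  a^+=1.7825
step 3: x_pred=3.3183  r=-2.4583  x^+=2.3055  v^+=-0.2297  a^+=-0.7205
step 4: x_pred=2.0826  r=-6.8126  x^+=-0.7242  v^+=-2.9638  a^+=-7.6568
step 5: x_pred=-3.3704  r=-0.1296  x^+=-3.4238  v^+=-7.0666  a^+=-7.7887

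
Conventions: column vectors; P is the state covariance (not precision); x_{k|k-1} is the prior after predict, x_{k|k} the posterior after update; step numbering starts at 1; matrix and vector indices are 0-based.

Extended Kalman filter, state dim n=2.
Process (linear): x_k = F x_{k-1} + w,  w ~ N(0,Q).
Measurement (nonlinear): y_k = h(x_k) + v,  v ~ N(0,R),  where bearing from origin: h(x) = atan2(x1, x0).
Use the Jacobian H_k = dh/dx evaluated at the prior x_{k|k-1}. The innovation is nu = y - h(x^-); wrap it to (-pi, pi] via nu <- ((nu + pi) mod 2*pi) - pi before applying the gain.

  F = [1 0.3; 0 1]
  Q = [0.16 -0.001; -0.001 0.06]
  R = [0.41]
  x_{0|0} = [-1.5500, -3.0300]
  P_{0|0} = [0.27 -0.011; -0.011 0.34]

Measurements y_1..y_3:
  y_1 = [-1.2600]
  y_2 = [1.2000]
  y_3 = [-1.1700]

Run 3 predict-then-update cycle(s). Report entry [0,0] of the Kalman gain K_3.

step 1: x^-=[-2.4590, -3.0300]  P^-=[0.4540 0.0900; 0.0900 0.4000]  H_jac=[0.1990 -0.1615]  S=[0.4326]  K=[0.1752; -0.1079]  nu=[0.9925]  x^+=[-2.2851, -3.1371]  P^+=[0.4407 0.0982; 0.0982 0.3950]
step 2: x^-=[-3.2262, -3.1371]  P^-=[0.6952 0.2157; 0.2157 0.4550]  H_jac=[0.1549 -0.1593]  S=[0.4276]  K=[0.1715; -0.0914]  nu=[-2.7130]  x^+=[-3.6915, -2.8892]  P^+=[0.6826 0.2224; 0.2224 0.4514]
step 3: x^-=[-4.5583, -2.8892]  P^-=[1.0166 0.3568; 0.3568 0.5114]  H_jac=[0.0992 -0.1565]  S=[0.4215]  K=[0.1068; -0.1059]  nu=[1.4067]  x^+=[-4.4081, -3.0382]  P^+=[1.0118 0.3616; 0.3616 0.5067]

K[0,0] = 0.1068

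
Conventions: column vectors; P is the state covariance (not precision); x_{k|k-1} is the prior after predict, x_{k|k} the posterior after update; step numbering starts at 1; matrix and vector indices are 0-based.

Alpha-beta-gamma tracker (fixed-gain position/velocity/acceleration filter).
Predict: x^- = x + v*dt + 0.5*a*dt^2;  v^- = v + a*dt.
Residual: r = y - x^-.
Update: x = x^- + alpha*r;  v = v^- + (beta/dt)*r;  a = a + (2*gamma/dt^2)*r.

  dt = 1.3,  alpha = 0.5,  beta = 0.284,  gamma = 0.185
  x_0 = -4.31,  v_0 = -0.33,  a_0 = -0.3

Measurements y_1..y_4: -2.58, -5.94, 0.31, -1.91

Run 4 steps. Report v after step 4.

step 1: x_pred=-4.9925  r=2.4125  x^+=-3.7862  v^+=-0.1930  a^+=0.2282
step 2: x_pred=-3.8443  r=-2.0957  x^+=-4.8921  v^+=-0.3542  a^+=-0.2306
step 3: x_pred=-5.5474  r=5.8574  x^+=-2.6187  v^+=0.6256  a^+=1.0518
step 4: x_pred=-0.9167  r=-0.9933  x^+=-1.4133  v^+=1.7759  a^+=0.8343

v_post = 1.7759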